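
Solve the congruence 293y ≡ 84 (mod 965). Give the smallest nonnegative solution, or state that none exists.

603

gcd(965, 293) = 1.
1 divides 84, so solutions exist.
By Bézout, 293×(-303) + 965×(92) = 1.
So 293×(-303) ≡ 1 (mod 965); multiply by 84: y ≡ -25452 (mod 965).
Smallest nonnegative: y = -25452 mod 965 = 603.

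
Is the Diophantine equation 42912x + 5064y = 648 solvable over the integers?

gcd(42912, 5064) = 24.
24 divides 648, so integer solutions exist.

yes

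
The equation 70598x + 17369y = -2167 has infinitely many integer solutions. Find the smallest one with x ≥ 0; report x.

447

gcd(70598, 17369) = 11.
11 divides -2167, so solutions exist.
By Bézout, 70598·(-387) + 17369·(1573) = 11.
Scale by -2167/11 = -197: (x₀, y₀) = (76239, -309881).
General solution: x = 76239 + 1579t, y = -309881 - 6418t for integer t.
x ≥ 0: smallest is 76239 mod 1579 = 447 (at t = -48), with y = -1817.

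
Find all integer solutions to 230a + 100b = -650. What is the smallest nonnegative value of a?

gcd(230, 100) = 10.
10 divides -650, so solutions exist.
By Bézout, 230·(-3) + 100·(7) = 10.
Scale by -650/10 = -65: (a₀, b₀) = (195, -455).
General solution: a = 195 + 10t, b = -455 - 23t for integer t.
a ≥ 0: smallest is 195 mod 10 = 5 (at t = -19), with b = -18.

5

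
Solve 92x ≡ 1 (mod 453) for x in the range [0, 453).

389

gcd(453, 92) = 1  (453 = 4·92 + 85, 92 = 1·85 + 7, 85 = 12·7 + 1, 7 = 7·1).
Back-substituting, 92·(-64) + 453·(13) = 1.
So 92·-64 ≡ 1 (mod 453), and -64 mod 453 = 389.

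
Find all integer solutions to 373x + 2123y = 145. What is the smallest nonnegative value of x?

746

gcd(2123, 373):
  2123 = 5·373 + 258
  373 = 1·258 + 115
  258 = 2·115 + 28
  115 = 4·28 + 3
  28 = 9·3 + 1
  3 = 3·1
so gcd(2123, 373) = 1.
1 divides 145, so solutions exist.
Back-substitute for Bézout coefficients:
  1 = 28 - 9·3
  ... = 373·(-683) + 2123·(120)
Scale by 145/1 = 145: (x₀, y₀) = (-99035, 17400).
General solution: x = -99035 + 2123t, y = 17400 - 373t for integer t.
x ≥ 0: smallest is -99035 mod 2123 = 746 (at t = 47), with y = -131.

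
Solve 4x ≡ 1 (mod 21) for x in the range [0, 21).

gcd(21, 4) = 1  (21 = 5*4 + 1, 4 = 4*1).
Back-substituting, 4*(-5) + 21*(1) = 1.
So 4*-5 ≡ 1 (mod 21), and -5 mod 21 = 16.

16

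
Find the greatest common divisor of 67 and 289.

1

gcd(289, 67):
  289 = 4·67 + 21
  67 = 3·21 + 4
  21 = 5·4 + 1
  4 = 4·1
so gcd(289, 67) = 1.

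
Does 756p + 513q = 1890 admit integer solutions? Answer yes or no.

yes

gcd(756, 513):
  756 = 1*513 + 243
  513 = 2*243 + 27
  243 = 9*27
so gcd(756, 513) = 27.
27 divides 1890, so integer solutions exist.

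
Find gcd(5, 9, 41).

gcd(9, 5) = 1  (9 = 1*5 + 4, 5 = 1*4 + 1, 4 = 4*1).
gcd(1, 41) = 1.

1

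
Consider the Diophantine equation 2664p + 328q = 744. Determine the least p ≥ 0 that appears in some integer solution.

35

gcd(2664, 328):
  2664 = 8×328 + 40
  328 = 8×40 + 8
  40 = 5×8
so gcd(2664, 328) = 8.
8 divides 744, so solutions exist.
Back-substitute for Bézout coefficients:
  8 = 328 - 8×40
  ... = 2664×(-8) + 328×(65)
Scale by 744/8 = 93: (p₀, q₀) = (-744, 6045).
General solution: p = -744 + 41t, q = 6045 - 333t for integer t.
p ≥ 0: smallest is -744 mod 41 = 35 (at t = 19), with q = -282.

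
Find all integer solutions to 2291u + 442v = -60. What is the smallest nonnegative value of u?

32

gcd(2291, 442):
  2291 = 5·442 + 81
  442 = 5·81 + 37
  81 = 2·37 + 7
  37 = 5·7 + 2
  7 = 3·2 + 1
  2 = 2·1
so gcd(2291, 442) = 1.
1 divides -60, so solutions exist.
Back-substitute for Bézout coefficients:
  1 = 7 - 3·2
  ... = 2291·(191) + 442·(-990)
Scale by -60/1 = -60: (u₀, v₀) = (-11460, 59400).
General solution: u = -11460 + 442t, v = 59400 - 2291t for integer t.
u ≥ 0: smallest is -11460 mod 442 = 32 (at t = 26), with v = -166.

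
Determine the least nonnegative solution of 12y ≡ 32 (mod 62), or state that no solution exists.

gcd(62, 12) = 2.
2 divides 32, so solutions exist.
By Bézout, 12×(-5) + 62×(1) = 2.
So 12×(-5) ≡ 2 (mod 62); multiply by 16: y ≡ -80 (mod 31).
Smallest nonnegative: y = -80 mod 31 = 13.

13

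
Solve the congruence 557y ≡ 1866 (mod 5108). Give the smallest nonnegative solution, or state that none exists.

4286

gcd(5108, 557) = 1  (5108 = 9·557 + 95, 557 = 5·95 + 82, 95 = 1·82 + 13, 82 = 6·13 + 4, 13 = 3·4 + 1, 4 = 4·1).
1 divides 1866, so solutions exist.
Back-substituting, 557·(-1183) + 5108·(129) = 1.
So 557·(-1183) ≡ 1 (mod 5108); multiply by 1866: y ≡ -2207478 (mod 5108).
Smallest nonnegative: y = -2207478 mod 5108 = 4286.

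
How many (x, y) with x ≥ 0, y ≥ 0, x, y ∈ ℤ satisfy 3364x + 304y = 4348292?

17

gcd(3364, 304) = 4.
By Bézout, 3364×(-15) + 304×(166) = 4.
One solution: (9, 14204).
General: x = 9 + 76t, y = 14204 - 841t.
x ≥ 0 ⇒ t ≥ 0; y ≥ 0 ⇒ t ≤ 16. So t ∈ [0, 16]: 17 solutions.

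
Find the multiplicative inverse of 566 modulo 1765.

1001

gcd(1765, 566) = 1.
By Bézout, 566·(-764) + 1765·(245) = 1.
So 566·-764 ≡ 1 (mod 1765), and -764 mod 1765 = 1001.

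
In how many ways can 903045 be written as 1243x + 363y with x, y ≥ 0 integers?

gcd(1243, 363):
  1243 = 3×363 + 154
  363 = 2×154 + 55
  154 = 2×55 + 44
  55 = 1×44 + 11
  44 = 4×11
so gcd(1243, 363) = 11.
Back-substitute for Bézout coefficients:
  11 = 55 - 1×44
  ... = 1243×(-7) + 363×(24)
Scale by 82095: one solution is (-574665, 1970280). Reduce x mod 33: (30, 2385).
General: x = 30 + 33t, y = 2385 - 113t.
x ≥ 0 ⇒ t ≥ 0; y ≥ 0 ⇒ t ≤ 21. So t ∈ [0, 21]: 22 solutions.

22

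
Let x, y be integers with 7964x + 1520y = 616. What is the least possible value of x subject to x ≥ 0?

gcd(7964, 1520) = 4.
4 divides 616, so solutions exist.
By Bézout, 7964·(71) + 1520·(-372) = 4.
Scale by 616/4 = 154: (x₀, y₀) = (10934, -57288).
General solution: x = 10934 + 380t, y = -57288 - 1991t for integer t.
x ≥ 0: smallest is 10934 mod 380 = 294 (at t = -28), with y = -1540.

294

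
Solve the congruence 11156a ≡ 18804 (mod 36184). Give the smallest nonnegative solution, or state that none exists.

gcd(36184, 11156):
  36184 = 3·11156 + 2716
  11156 = 4·2716 + 292
  2716 = 9·292 + 88
  292 = 3·88 + 28
  88 = 3·28 + 4
  28 = 7·4
so gcd(36184, 11156) = 4.
4 divides 18804, so solutions exist.
Back-substitute for Bézout coefficients:
  4 = 88 - 3·28
  ... = 11156·(-1239) + 36184·(382)
So 11156·(-1239) ≡ 4 (mod 36184); multiply by 4701: a ≡ -5824539 (mod 9046).
Smallest nonnegative: a = -5824539 mod 9046 = 1085.

1085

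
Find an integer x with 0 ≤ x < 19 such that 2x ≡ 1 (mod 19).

gcd(19, 2):
  19 = 9·2 + 1
  2 = 2·1
so gcd(19, 2) = 1.
Back-substitute for Bézout coefficients:
  1 = 19 - 9·2
  ... = 2·(-9) + 19·(1)
So 2·-9 ≡ 1 (mod 19), and -9 mod 19 = 10.

10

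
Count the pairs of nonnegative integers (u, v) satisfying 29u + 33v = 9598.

10

gcd(33, 29) = 1.
By Bézout, 29·(8) + 33·(-7) = 1.
One solution: (26, 268).
General: u = 26 + 33t, v = 268 - 29t.
u ≥ 0 ⇒ t ≥ 0; v ≥ 0 ⇒ t ≤ 9. So t ∈ [0, 9]: 10 solutions.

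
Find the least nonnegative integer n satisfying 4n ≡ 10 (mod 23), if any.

gcd(23, 4):
  23 = 5×4 + 3
  4 = 1×3 + 1
  3 = 3×1
so gcd(23, 4) = 1.
1 divides 10, so solutions exist.
Back-substitute for Bézout coefficients:
  1 = 4 - 1×3
  ... = 4×(6) + 23×(-1)
So 4×(6) ≡ 1 (mod 23); multiply by 10: n ≡ 60 (mod 23).
Smallest nonnegative: n = 60 mod 23 = 14.

14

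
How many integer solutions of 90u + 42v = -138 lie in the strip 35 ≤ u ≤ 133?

14

gcd(90, 42):
  90 = 2×42 + 6
  42 = 7×6
so gcd(90, 42) = 6.
Back-substitute for Bézout coefficients:
  6 = 90 - 2×42
  ... = 90×(1) + 42×(-2)
Scale by -23: particular solution (-23, 46); reduce u mod 7: (5, -14).
General solution: u = 5 + 7t, v = -14 - 15t for integer t.
35 ≤ 5 + 7t ≤ 133 gives t ∈ [5, 18], which is 14 values.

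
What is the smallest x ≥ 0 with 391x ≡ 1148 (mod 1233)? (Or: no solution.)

gcd(1233, 391):
  1233 = 3×391 + 60
  391 = 6×60 + 31
  60 = 1×31 + 29
  31 = 1×29 + 2
  29 = 14×2 + 1
  2 = 2×1
so gcd(1233, 391) = 1.
1 divides 1148, so solutions exist.
Back-substitute for Bézout coefficients:
  1 = 29 - 14×2
  ... = 391×(-596) + 1233×(189)
So 391×(-596) ≡ 1 (mod 1233); multiply by 1148: x ≡ -684208 (mod 1233).
Smallest nonnegative: x = -684208 mod 1233 = 107.

107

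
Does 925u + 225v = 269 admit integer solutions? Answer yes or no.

no

gcd(925, 225) = 25  (925 = 4*225 + 25, 225 = 9*25).
25 does not divide 269 (remainder 19), so no integer solutions.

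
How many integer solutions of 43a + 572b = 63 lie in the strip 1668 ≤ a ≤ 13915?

21

gcd(572, 43) = 1  (572 = 13*43 + 13, 43 = 3*13 + 4, 13 = 3*4 + 1, 4 = 4*1).
Back-substituting, 43*(-133) + 572*(10) = 1.
Scale by 63: particular solution (-8379, 630); reduce a mod 572: (201, -15).
General solution: a = 201 + 572t, b = -15 - 43t for integer t.
1668 ≤ 201 + 572t ≤ 13915 gives t ∈ [3, 23], which is 21 values.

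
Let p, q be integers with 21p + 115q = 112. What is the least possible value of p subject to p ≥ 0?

gcd(115, 21):
  115 = 5×21 + 10
  21 = 2×10 + 1
  10 = 10×1
so gcd(115, 21) = 1.
1 divides 112, so solutions exist.
Back-substitute for Bézout coefficients:
  1 = 21 - 2×10
  ... = 21×(11) + 115×(-2)
Scale by 112/1 = 112: (p₀, q₀) = (1232, -224).
General solution: p = 1232 + 115t, q = -224 - 21t for integer t.
p ≥ 0: smallest is 1232 mod 115 = 82 (at t = -10), with q = -14.

82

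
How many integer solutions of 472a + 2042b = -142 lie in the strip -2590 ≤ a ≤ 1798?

gcd(2042, 472) = 2  (2042 = 4·472 + 154, 472 = 3·154 + 10, 154 = 15·10 + 4, 10 = 2·4 + 2, 4 = 2·2).
Back-substituting, 472·(411) + 2042·(-95) = 2.
Scale by -71: particular solution (-29181, 6745); reduce a mod 1021: (428, -99).
General solution: a = 428 + 1021t, b = -99 - 236t for integer t.
-2590 ≤ 428 + 1021t ≤ 1798 gives t ∈ [-2, 1], which is 4 values.

4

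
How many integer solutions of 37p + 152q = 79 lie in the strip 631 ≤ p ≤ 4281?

24

gcd(152, 37):
  152 = 4*37 + 4
  37 = 9*4 + 1
  4 = 4*1
so gcd(152, 37) = 1.
Back-substitute for Bézout coefficients:
  1 = 37 - 9*4
  ... = 37*(37) + 152*(-9)
Scale by 79: particular solution (2923, -711); reduce p mod 152: (35, -8).
General solution: p = 35 + 152t, q = -8 - 37t for integer t.
631 ≤ 35 + 152t ≤ 4281 gives t ∈ [4, 27], which is 24 values.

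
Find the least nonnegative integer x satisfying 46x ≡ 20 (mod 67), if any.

15

gcd(67, 46) = 1.
1 divides 20, so solutions exist.
By Bézout, 46*(-16) + 67*(11) = 1.
So 46*(-16) ≡ 1 (mod 67); multiply by 20: x ≡ -320 (mod 67).
Smallest nonnegative: x = -320 mod 67 = 15.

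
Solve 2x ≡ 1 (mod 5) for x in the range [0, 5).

gcd(5, 2) = 1.
By Bézout, 2·(-2) + 5·(1) = 1.
So 2·-2 ≡ 1 (mod 5), and -2 mod 5 = 3.

3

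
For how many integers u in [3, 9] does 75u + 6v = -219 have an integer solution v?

4

gcd(75, 6) = 3  (75 = 12×6 + 3, 6 = 2×3).
Back-substituting, 75×(1) + 6×(-12) = 3.
Scale by -73: particular solution (-73, 876); reduce u mod 2: (1, -49).
General solution: u = 1 + 2t, v = -49 - 25t for integer t.
3 ≤ 1 + 2t ≤ 9 gives t ∈ [1, 4], which is 4 values.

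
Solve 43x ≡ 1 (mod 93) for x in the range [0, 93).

gcd(93, 43) = 1.
By Bézout, 43*(13) + 93*(-6) = 1.
So 43*13 ≡ 1 (mod 93), and 13 mod 93 = 13.

13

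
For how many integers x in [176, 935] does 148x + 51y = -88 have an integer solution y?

gcd(148, 51) = 1.
By Bézout, 148×(10) + 51×(-29) = 1.
Particular solution: (38, -112).
General solution: x = 38 + 51t, y = -112 - 148t for integer t.
176 ≤ 38 + 51t ≤ 935 gives t ∈ [3, 17], which is 15 values.

15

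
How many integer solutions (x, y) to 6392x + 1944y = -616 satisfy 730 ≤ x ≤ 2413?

gcd(6392, 1944) = 8  (6392 = 3×1944 + 560, 1944 = 3×560 + 264, 560 = 2×264 + 32, 264 = 8×32 + 8, 32 = 4×8).
Back-substituting, 6392×(-59) + 1944×(194) = 8.
Scale by -77: particular solution (4543, -14938); reduce x mod 243: (169, -556).
General solution: x = 169 + 243t, y = -556 - 799t for integer t.
730 ≤ 169 + 243t ≤ 2413 gives t ∈ [3, 9], which is 7 values.

7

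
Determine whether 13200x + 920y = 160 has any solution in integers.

gcd(13200, 920) = 40.
40 divides 160, so integer solutions exist.

yes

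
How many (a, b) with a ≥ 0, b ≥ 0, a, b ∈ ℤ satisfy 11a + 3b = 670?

20

gcd(11, 3) = 1  (11 = 3·3 + 2, 3 = 1·2 + 1, 2 = 2·1).
Back-substituting, 11·(-1) + 3·(4) = 1.
Scale by 670: one solution is (-670, 2680). Reduce a mod 3: (2, 216).
General: a = 2 + 3t, b = 216 - 11t.
a ≥ 0 ⇒ t ≥ 0; b ≥ 0 ⇒ t ≤ 19. So t ∈ [0, 19]: 20 solutions.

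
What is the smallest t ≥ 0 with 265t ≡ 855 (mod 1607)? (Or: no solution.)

549

gcd(1607, 265) = 1.
1 divides 855, so solutions exist.
By Bézout, 265·(-473) + 1607·(78) = 1.
So 265·(-473) ≡ 1 (mod 1607); multiply by 855: t ≡ -404415 (mod 1607).
Smallest nonnegative: t = -404415 mod 1607 = 549.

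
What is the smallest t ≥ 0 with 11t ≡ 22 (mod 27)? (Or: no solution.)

gcd(27, 11) = 1.
1 divides 22, so solutions exist.
By Bézout, 11×(5) + 27×(-2) = 1.
So 11×(5) ≡ 1 (mod 27); multiply by 22: t ≡ 110 (mod 27).
Smallest nonnegative: t = 110 mod 27 = 2.

2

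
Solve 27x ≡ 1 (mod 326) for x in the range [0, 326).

157

gcd(326, 27) = 1  (326 = 12*27 + 2, 27 = 13*2 + 1, 2 = 2*1).
Back-substituting, 27*(157) + 326*(-13) = 1.
So 27*157 ≡ 1 (mod 326), and 157 mod 326 = 157.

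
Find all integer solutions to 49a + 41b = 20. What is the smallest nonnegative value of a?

gcd(49, 41) = 1  (49 = 1×41 + 8, 41 = 5×8 + 1, 8 = 8×1).
1 divides 20, so solutions exist.
Back-substituting, 49×(-5) + 41×(6) = 1.
Scale by 20/1 = 20: (a₀, b₀) = (-100, 120).
General solution: a = -100 + 41t, b = 120 - 49t for integer t.
a ≥ 0: smallest is -100 mod 41 = 23 (at t = 3), with b = -27.

23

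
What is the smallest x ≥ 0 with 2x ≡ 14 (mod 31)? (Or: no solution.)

7

gcd(31, 2) = 1  (31 = 15×2 + 1, 2 = 2×1).
1 divides 14, so solutions exist.
Back-substituting, 2×(-15) + 31×(1) = 1.
So 2×(-15) ≡ 1 (mod 31); multiply by 14: x ≡ -210 (mod 31).
Smallest nonnegative: x = -210 mod 31 = 7.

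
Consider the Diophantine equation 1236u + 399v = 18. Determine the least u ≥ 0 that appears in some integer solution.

113

gcd(1236, 399):
  1236 = 3·399 + 39
  399 = 10·39 + 9
  39 = 4·9 + 3
  9 = 3·3
so gcd(1236, 399) = 3.
3 divides 18, so solutions exist.
Back-substitute for Bézout coefficients:
  3 = 39 - 4·9
  ... = 1236·(41) + 399·(-127)
Scale by 18/3 = 6: (u₀, v₀) = (246, -762).
General solution: u = 246 + 133t, v = -762 - 412t for integer t.
u ≥ 0: smallest is 246 mod 133 = 113 (at t = -1), with v = -350.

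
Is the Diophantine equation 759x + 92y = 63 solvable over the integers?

no

gcd(759, 92) = 23.
23 does not divide 63 (remainder 17), so no integer solutions.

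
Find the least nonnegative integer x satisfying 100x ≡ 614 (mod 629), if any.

gcd(629, 100):
  629 = 6·100 + 29
  100 = 3·29 + 13
  29 = 2·13 + 3
  13 = 4·3 + 1
  3 = 3·1
so gcd(629, 100) = 1.
1 divides 614, so solutions exist.
Back-substitute for Bézout coefficients:
  1 = 13 - 4·3
  ... = 100·(195) + 629·(-31)
So 100·(195) ≡ 1 (mod 629); multiply by 614: x ≡ 119730 (mod 629).
Smallest nonnegative: x = 119730 mod 629 = 220.

220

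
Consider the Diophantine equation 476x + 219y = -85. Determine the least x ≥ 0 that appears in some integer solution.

211

gcd(476, 219):
  476 = 2*219 + 38
  219 = 5*38 + 29
  38 = 1*29 + 9
  29 = 3*9 + 2
  9 = 4*2 + 1
  2 = 2*1
so gcd(476, 219) = 1.
1 divides -85, so solutions exist.
Back-substitute for Bézout coefficients:
  1 = 9 - 4*2
  ... = 476*(98) + 219*(-213)
Scale by -85/1 = -85: (x₀, y₀) = (-8330, 18105).
General solution: x = -8330 + 219t, y = 18105 - 476t for integer t.
x ≥ 0: smallest is -8330 mod 219 = 211 (at t = 39), with y = -459.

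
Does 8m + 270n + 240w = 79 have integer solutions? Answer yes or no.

gcd(270, 8):
  270 = 33*8 + 6
  8 = 1*6 + 2
  6 = 3*2
so gcd(270, 8) = 2.
gcd(2, 240) = 2.
2 does not divide 79 (remainder 1), so no integer solutions.

no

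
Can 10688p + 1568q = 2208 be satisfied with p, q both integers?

yes

gcd(10688, 1568) = 32  (10688 = 6·1568 + 1280, 1568 = 1·1280 + 288, 1280 = 4·288 + 128, 288 = 2·128 + 32, 128 = 4·32).
32 divides 2208, so integer solutions exist.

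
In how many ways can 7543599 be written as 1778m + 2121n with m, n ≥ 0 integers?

gcd(2121, 1778) = 7.
By Bézout, 1778·(68) + 2121·(-57) = 7.
One solution: (126, 3451).
General: m = 126 + 303t, n = 3451 - 254t.
m ≥ 0 ⇒ t ≥ 0; n ≥ 0 ⇒ t ≤ 13. So t ∈ [0, 13]: 14 solutions.

14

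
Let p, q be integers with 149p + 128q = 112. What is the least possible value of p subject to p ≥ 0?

48

gcd(149, 128):
  149 = 1×128 + 21
  128 = 6×21 + 2
  21 = 10×2 + 1
  2 = 2×1
so gcd(149, 128) = 1.
1 divides 112, so solutions exist.
Back-substitute for Bézout coefficients:
  1 = 21 - 10×2
  ... = 149×(61) + 128×(-71)
Scale by 112/1 = 112: (p₀, q₀) = (6832, -7952).
General solution: p = 6832 + 128t, q = -7952 - 149t for integer t.
p ≥ 0: smallest is 6832 mod 128 = 48 (at t = -53), with q = -55.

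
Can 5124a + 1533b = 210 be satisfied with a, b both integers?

yes

gcd(5124, 1533):
  5124 = 3*1533 + 525
  1533 = 2*525 + 483
  525 = 1*483 + 42
  483 = 11*42 + 21
  42 = 2*21
so gcd(5124, 1533) = 21.
21 divides 210, so integer solutions exist.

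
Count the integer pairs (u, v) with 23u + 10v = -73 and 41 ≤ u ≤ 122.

8

gcd(23, 10):
  23 = 2·10 + 3
  10 = 3·3 + 1
  3 = 3·1
so gcd(23, 10) = 1.
Back-substitute for Bézout coefficients:
  1 = 10 - 3·3
  ... = 23·(-3) + 10·(7)
Scale by -73: particular solution (219, -511); reduce u mod 10: (9, -28).
General solution: u = 9 + 10t, v = -28 - 23t for integer t.
41 ≤ 9 + 10t ≤ 122 gives t ∈ [4, 11], which is 8 values.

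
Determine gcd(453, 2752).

1

gcd(2752, 453) = 1  (2752 = 6×453 + 34, 453 = 13×34 + 11, 34 = 3×11 + 1, 11 = 11×1).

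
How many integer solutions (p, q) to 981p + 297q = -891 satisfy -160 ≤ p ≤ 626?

23

gcd(981, 297) = 9  (981 = 3×297 + 90, 297 = 3×90 + 27, 90 = 3×27 + 9, 27 = 3×9).
Back-substituting, 981×(10) + 297×(-33) = 9.
Scale by -99: particular solution (-990, 3267); reduce p mod 33: (0, -3).
General solution: p = 0 + 33t, q = -3 - 109t for integer t.
-160 ≤ 0 + 33t ≤ 626 gives t ∈ [-4, 18], which is 23 values.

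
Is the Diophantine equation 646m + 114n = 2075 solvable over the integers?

no

gcd(646, 114) = 38  (646 = 5×114 + 76, 114 = 1×76 + 38, 76 = 2×38).
38 does not divide 2075 (remainder 23), so no integer solutions.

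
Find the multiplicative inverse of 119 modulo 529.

489

gcd(529, 119):
  529 = 4*119 + 53
  119 = 2*53 + 13
  53 = 4*13 + 1
  13 = 13*1
so gcd(529, 119) = 1.
Back-substitute for Bézout coefficients:
  1 = 53 - 4*13
  ... = 119*(-40) + 529*(9)
So 119*-40 ≡ 1 (mod 529), and -40 mod 529 = 489.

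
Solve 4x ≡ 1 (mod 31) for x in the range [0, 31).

8

gcd(31, 4):
  31 = 7×4 + 3
  4 = 1×3 + 1
  3 = 3×1
so gcd(31, 4) = 1.
Back-substitute for Bézout coefficients:
  1 = 4 - 1×3
  ... = 4×(8) + 31×(-1)
So 4×8 ≡ 1 (mod 31), and 8 mod 31 = 8.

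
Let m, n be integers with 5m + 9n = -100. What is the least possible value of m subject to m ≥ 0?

gcd(9, 5) = 1  (9 = 1*5 + 4, 5 = 1*4 + 1, 4 = 4*1).
1 divides -100, so solutions exist.
Back-substituting, 5*(2) + 9*(-1) = 1.
Scale by -100/1 = -100: (m₀, n₀) = (-200, 100).
General solution: m = -200 + 9t, n = 100 - 5t for integer t.
m ≥ 0: smallest is -200 mod 9 = 7 (at t = 23), with n = -15.

7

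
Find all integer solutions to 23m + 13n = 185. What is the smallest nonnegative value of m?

gcd(23, 13):
  23 = 1·13 + 10
  13 = 1·10 + 3
  10 = 3·3 + 1
  3 = 3·1
so gcd(23, 13) = 1.
1 divides 185, so solutions exist.
Back-substitute for Bézout coefficients:
  1 = 10 - 3·3
  ... = 23·(4) + 13·(-7)
Scale by 185/1 = 185: (m₀, n₀) = (740, -1295).
General solution: m = 740 + 13t, n = -1295 - 23t for integer t.
m ≥ 0: smallest is 740 mod 13 = 12 (at t = -56), with n = -7.

12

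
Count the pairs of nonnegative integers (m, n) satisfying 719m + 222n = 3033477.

gcd(719, 222) = 1  (719 = 3×222 + 53, 222 = 4×53 + 10, 53 = 5×10 + 3, 10 = 3×3 + 1, 3 = 3×1).
Back-substituting, 719×(-67) + 222×(217) = 1.
Scale by 3033477: one solution is (-203242959, 658264509). Reduce m mod 222: (39, 13538).
General: m = 39 + 222t, n = 13538 - 719t.
m ≥ 0 ⇒ t ≥ 0; n ≥ 0 ⇒ t ≤ 18. So t ∈ [0, 18]: 19 solutions.

19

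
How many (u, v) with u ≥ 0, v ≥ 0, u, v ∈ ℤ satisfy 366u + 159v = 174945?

9

gcd(366, 159) = 3.
By Bézout, 366×(10) + 159×(-23) = 3.
One solution: (44, 999).
General: u = 44 + 53t, v = 999 - 122t.
u ≥ 0 ⇒ t ≥ 0; v ≥ 0 ⇒ t ≤ 8. So t ∈ [0, 8]: 9 solutions.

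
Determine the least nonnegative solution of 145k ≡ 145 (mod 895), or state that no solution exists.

1

gcd(895, 145) = 5  (895 = 6·145 + 25, 145 = 5·25 + 20, 25 = 1·20 + 5, 20 = 4·5).
5 divides 145, so solutions exist.
Back-substituting, 145·(-37) + 895·(6) = 5.
So 145·(-37) ≡ 5 (mod 895); multiply by 29: k ≡ -1073 (mod 179).
Smallest nonnegative: k = -1073 mod 179 = 1.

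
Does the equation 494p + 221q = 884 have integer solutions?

yes

gcd(494, 221) = 13.
13 divides 884, so integer solutions exist.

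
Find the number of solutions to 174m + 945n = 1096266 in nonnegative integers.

gcd(945, 174) = 3  (945 = 5·174 + 75, 174 = 2·75 + 24, 75 = 3·24 + 3, 24 = 8·3).
Back-substituting, 174·(-38) + 945·(7) = 3.
Scale by 365422: one solution is (-13886036, 2557954). Reduce m mod 315: (109, 1140).
General: m = 109 + 315t, n = 1140 - 58t.
m ≥ 0 ⇒ t ≥ 0; n ≥ 0 ⇒ t ≤ 19. So t ∈ [0, 19]: 20 solutions.

20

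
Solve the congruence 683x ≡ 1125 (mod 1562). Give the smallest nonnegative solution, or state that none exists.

gcd(1562, 683) = 1.
1 divides 1125, so solutions exist.
By Bézout, 683·(-263) + 1562·(115) = 1.
So 683·(-263) ≡ 1 (mod 1562); multiply by 1125: x ≡ -295875 (mod 1562).
Smallest nonnegative: x = -295875 mod 1562 = 905.

905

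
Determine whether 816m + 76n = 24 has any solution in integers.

yes

gcd(816, 76):
  816 = 10·76 + 56
  76 = 1·56 + 20
  56 = 2·20 + 16
  20 = 1·16 + 4
  16 = 4·4
so gcd(816, 76) = 4.
4 divides 24, so integer solutions exist.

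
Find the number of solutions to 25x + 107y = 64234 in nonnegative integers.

24

gcd(107, 25) = 1.
By Bézout, 25·(30) + 107·(-7) = 1.
One solution: (57, 587).
General: x = 57 + 107t, y = 587 - 25t.
x ≥ 0 ⇒ t ≥ 0; y ≥ 0 ⇒ t ≤ 23. So t ∈ [0, 23]: 24 solutions.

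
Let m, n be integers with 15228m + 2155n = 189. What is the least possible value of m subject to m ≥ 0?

363

gcd(15228, 2155):
  15228 = 7*2155 + 143
  2155 = 15*143 + 10
  143 = 14*10 + 3
  10 = 3*3 + 1
  3 = 3*1
so gcd(15228, 2155) = 1.
1 divides 189, so solutions exist.
Back-substitute for Bézout coefficients:
  1 = 10 - 3*3
  ... = 15228*(-648) + 2155*(4579)
Scale by 189/1 = 189: (m₀, n₀) = (-122472, 865431).
General solution: m = -122472 + 2155t, n = 865431 - 15228t for integer t.
m ≥ 0: smallest is -122472 mod 2155 = 363 (at t = 57), with n = -2565.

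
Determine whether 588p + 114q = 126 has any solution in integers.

gcd(588, 114) = 6.
6 divides 126, so integer solutions exist.

yes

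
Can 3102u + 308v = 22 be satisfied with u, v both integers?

gcd(3102, 308) = 22  (3102 = 10×308 + 22, 308 = 14×22).
22 divides 22, so integer solutions exist.

yes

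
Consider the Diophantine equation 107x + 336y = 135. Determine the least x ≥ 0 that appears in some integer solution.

309

gcd(336, 107):
  336 = 3·107 + 15
  107 = 7·15 + 2
  15 = 7·2 + 1
  2 = 2·1
so gcd(336, 107) = 1.
1 divides 135, so solutions exist.
Back-substitute for Bézout coefficients:
  1 = 15 - 7·2
  ... = 107·(-157) + 336·(50)
Scale by 135/1 = 135: (x₀, y₀) = (-21195, 6750).
General solution: x = -21195 + 336t, y = 6750 - 107t for integer t.
x ≥ 0: smallest is -21195 mod 336 = 309 (at t = 64), with y = -98.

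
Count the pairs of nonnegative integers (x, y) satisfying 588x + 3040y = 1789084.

4

gcd(3040, 588) = 4  (3040 = 5·588 + 100, 588 = 5·100 + 88, 100 = 1·88 + 12, 88 = 7·12 + 4, 12 = 3·4).
Back-substituting, 588·(243) + 3040·(-47) = 4.
Scale by 447271: one solution is (108686853, -21021737). Reduce x mod 760: (13, 586).
General: x = 13 + 760t, y = 586 - 147t.
x ≥ 0 ⇒ t ≥ 0; y ≥ 0 ⇒ t ≤ 3. So t ∈ [0, 3]: 4 solutions.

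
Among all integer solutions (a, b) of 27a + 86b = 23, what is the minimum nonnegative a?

55

gcd(86, 27):
  86 = 3×27 + 5
  27 = 5×5 + 2
  5 = 2×2 + 1
  2 = 2×1
so gcd(86, 27) = 1.
1 divides 23, so solutions exist.
Back-substitute for Bézout coefficients:
  1 = 5 - 2×2
  ... = 27×(-35) + 86×(11)
Scale by 23/1 = 23: (a₀, b₀) = (-805, 253).
General solution: a = -805 + 86t, b = 253 - 27t for integer t.
a ≥ 0: smallest is -805 mod 86 = 55 (at t = 10), with b = -17.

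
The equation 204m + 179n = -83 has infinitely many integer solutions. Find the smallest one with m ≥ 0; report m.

gcd(204, 179) = 1  (204 = 1*179 + 25, 179 = 7*25 + 4, 25 = 6*4 + 1, 4 = 4*1).
1 divides -83, so solutions exist.
Back-substituting, 204*(43) + 179*(-49) = 1.
Scale by -83/1 = -83: (m₀, n₀) = (-3569, 4067).
General solution: m = -3569 + 179t, n = 4067 - 204t for integer t.
m ≥ 0: smallest is -3569 mod 179 = 11 (at t = 20), with n = -13.

11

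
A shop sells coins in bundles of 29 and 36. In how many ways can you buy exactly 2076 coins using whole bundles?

2

Need nonnegative integers with 29j + 36k = 2076.
gcd(29, 36) = 1, and 29·(5) + 36·(-4) = 1.
So (j₀, k₀) = (10380, -8304); general j = 10380 + 36t, k = -8304 - 29t.
j ≥ 0 ⇒ t ≥ -288; k ≥ 0 ⇒ t ≤ -287. That's 2 values of t.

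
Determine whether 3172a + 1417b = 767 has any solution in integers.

yes

gcd(3172, 1417):
  3172 = 2·1417 + 338
  1417 = 4·338 + 65
  338 = 5·65 + 13
  65 = 5·13
so gcd(3172, 1417) = 13.
13 divides 767, so integer solutions exist.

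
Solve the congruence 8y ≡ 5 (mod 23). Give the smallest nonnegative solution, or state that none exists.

15

gcd(23, 8):
  23 = 2*8 + 7
  8 = 1*7 + 1
  7 = 7*1
so gcd(23, 8) = 1.
1 divides 5, so solutions exist.
Back-substitute for Bézout coefficients:
  1 = 8 - 1*7
  ... = 8*(3) + 23*(-1)
So 8*(3) ≡ 1 (mod 23); multiply by 5: y ≡ 15 (mod 23).
Smallest nonnegative: y = 15 mod 23 = 15.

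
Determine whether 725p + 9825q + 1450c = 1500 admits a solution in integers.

yes

gcd(9825, 725) = 25  (9825 = 13·725 + 400, 725 = 1·400 + 325, 400 = 1·325 + 75, 325 = 4·75 + 25, 75 = 3·25).
gcd(25, 1450) = 25.
25 divides 1500, so integer solutions exist.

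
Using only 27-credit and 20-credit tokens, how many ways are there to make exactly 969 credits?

Need nonnegative integers with 27j + 20k = 969.
gcd(27, 20) = 1, and 27·(3) + 20·(-4) = 1.
So (j₀, k₀) = (2907, -3876); general j = 2907 + 20t, k = -3876 - 27t.
j ≥ 0 ⇒ t ≥ -145; k ≥ 0 ⇒ t ≤ -144. That's 2 values of t.

2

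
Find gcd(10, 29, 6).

1

gcd(29, 10) = 1.
gcd(1, 6) = 1.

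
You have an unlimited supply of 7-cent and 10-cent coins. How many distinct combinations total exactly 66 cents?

1

Need nonnegative integers with 7j + 10k = 66.
gcd(7, 10) = 1, and 7·(3) + 10·(-2) = 1.
So (j₀, k₀) = (198, -132); general j = 198 + 10t, k = -132 - 7t.
j ≥ 0 ⇒ t ≥ -19; k ≥ 0 ⇒ t ≤ -19. That's 1 value of t.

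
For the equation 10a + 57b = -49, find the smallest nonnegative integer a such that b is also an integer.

35

gcd(57, 10):
  57 = 5·10 + 7
  10 = 1·7 + 3
  7 = 2·3 + 1
  3 = 3·1
so gcd(57, 10) = 1.
1 divides -49, so solutions exist.
Back-substitute for Bézout coefficients:
  1 = 7 - 2·3
  ... = 10·(-17) + 57·(3)
Scale by -49/1 = -49: (a₀, b₀) = (833, -147).
General solution: a = 833 + 57t, b = -147 - 10t for integer t.
a ≥ 0: smallest is 833 mod 57 = 35 (at t = -14), with b = -7.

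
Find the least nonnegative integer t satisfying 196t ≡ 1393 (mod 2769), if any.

gcd(2769, 196) = 1.
1 divides 1393, so solutions exist.
By Bézout, 196·(664) + 2769·(-47) = 1.
So 196·(664) ≡ 1 (mod 2769); multiply by 1393: t ≡ 924952 (mod 2769).
Smallest nonnegative: t = 924952 mod 2769 = 106.

106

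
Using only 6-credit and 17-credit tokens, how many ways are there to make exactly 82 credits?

1

Need nonnegative integers with 6j + 17k = 82.
gcd(6, 17) = 1, and 6·(3) + 17·(-1) = 1.
So (j₀, k₀) = (246, -82); general j = 246 + 17t, k = -82 - 6t.
j ≥ 0 ⇒ t ≥ -14; k ≥ 0 ⇒ t ≤ -14. That's 1 value of t.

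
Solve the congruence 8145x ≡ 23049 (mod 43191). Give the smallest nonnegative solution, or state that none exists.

2633

gcd(43191, 8145):
  43191 = 5*8145 + 2466
  8145 = 3*2466 + 747
  2466 = 3*747 + 225
  747 = 3*225 + 72
  225 = 3*72 + 9
  72 = 8*9
so gcd(43191, 8145) = 9.
9 divides 23049, so solutions exist.
Back-substitute for Bézout coefficients:
  9 = 225 - 3*72
  ... = 8145*(-578) + 43191*(109)
So 8145*(-578) ≡ 9 (mod 43191); multiply by 2561: x ≡ -1480258 (mod 4799).
Smallest nonnegative: x = -1480258 mod 4799 = 2633.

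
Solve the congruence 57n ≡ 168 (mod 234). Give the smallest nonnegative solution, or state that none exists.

44

gcd(234, 57):
  234 = 4*57 + 6
  57 = 9*6 + 3
  6 = 2*3
so gcd(234, 57) = 3.
3 divides 168, so solutions exist.
Back-substitute for Bézout coefficients:
  3 = 57 - 9*6
  ... = 57*(37) + 234*(-9)
So 57*(37) ≡ 3 (mod 234); multiply by 56: n ≡ 2072 (mod 78).
Smallest nonnegative: n = 2072 mod 78 = 44.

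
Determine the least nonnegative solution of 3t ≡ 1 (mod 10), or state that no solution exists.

gcd(10, 3) = 1  (10 = 3×3 + 1, 3 = 3×1).
1 divides 1, so solutions exist.
Back-substituting, 3×(-3) + 10×(1) = 1.
So 3×(-3) ≡ 1 (mod 10); multiply by 1: t ≡ -3 (mod 10).
Smallest nonnegative: t = -3 mod 10 = 7.

7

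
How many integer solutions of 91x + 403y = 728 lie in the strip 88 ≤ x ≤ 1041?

gcd(403, 91) = 13.
By Bézout, 91×(9) + 403×(-2) = 13.
Particular solution: (8, 0).
General solution: x = 8 + 31t, y = 0 - 7t for integer t.
88 ≤ 8 + 31t ≤ 1041 gives t ∈ [3, 33], which is 31 values.

31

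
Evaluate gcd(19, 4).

1

gcd(19, 4) = 1  (19 = 4·4 + 3, 4 = 1·3 + 1, 3 = 3·1).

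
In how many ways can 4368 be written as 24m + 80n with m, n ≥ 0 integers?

gcd(80, 24):
  80 = 3*24 + 8
  24 = 3*8
so gcd(80, 24) = 8.
Back-substitute for Bézout coefficients:
  8 = 80 - 3*24
  ... = 24*(-3) + 80*(1)
Scale by 546: one solution is (-1638, 546). Reduce m mod 10: (2, 54).
General: m = 2 + 10t, n = 54 - 3t.
m ≥ 0 ⇒ t ≥ 0; n ≥ 0 ⇒ t ≤ 18. So t ∈ [0, 18]: 19 solutions.

19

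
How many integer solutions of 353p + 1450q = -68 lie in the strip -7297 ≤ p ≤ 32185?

27

gcd(1450, 353) = 1.
By Bézout, 353·(267) + 1450·(-65) = 1.
Particular solution: (694, -169).
General solution: p = 694 + 1450t, q = -169 - 353t for integer t.
-7297 ≤ 694 + 1450t ≤ 32185 gives t ∈ [-5, 21], which is 27 values.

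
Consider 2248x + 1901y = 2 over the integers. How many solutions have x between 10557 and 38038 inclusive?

gcd(2248, 1901) = 1  (2248 = 1·1901 + 347, 1901 = 5·347 + 166, 347 = 2·166 + 15, 166 = 11·15 + 1, 15 = 15·1).
Back-substituting, 2248·(-126) + 1901·(149) = 1.
Scale by 2: particular solution (-252, 298); reduce x mod 1901: (1649, -1950).
General solution: x = 1649 + 1901t, y = -1950 - 2248t for integer t.
10557 ≤ 1649 + 1901t ≤ 38038 gives t ∈ [5, 19], which is 15 values.

15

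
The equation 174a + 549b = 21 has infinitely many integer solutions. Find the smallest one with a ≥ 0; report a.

79

gcd(549, 174):
  549 = 3·174 + 27
  174 = 6·27 + 12
  27 = 2·12 + 3
  12 = 4·3
so gcd(549, 174) = 3.
3 divides 21, so solutions exist.
Back-substitute for Bézout coefficients:
  3 = 27 - 2·12
  ... = 174·(-41) + 549·(13)
Scale by 21/3 = 7: (a₀, b₀) = (-287, 91).
General solution: a = -287 + 183t, b = 91 - 58t for integer t.
a ≥ 0: smallest is -287 mod 183 = 79 (at t = 2), with b = -25.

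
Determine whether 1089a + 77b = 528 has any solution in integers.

gcd(1089, 77) = 11  (1089 = 14·77 + 11, 77 = 7·11).
11 divides 528, so integer solutions exist.

yes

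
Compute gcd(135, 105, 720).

15

gcd(135, 105):
  135 = 1·105 + 30
  105 = 3·30 + 15
  30 = 2·15
so gcd(135, 105) = 15.
gcd(15, 720) = 15.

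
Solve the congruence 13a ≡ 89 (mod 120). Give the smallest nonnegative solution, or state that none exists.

53

gcd(120, 13):
  120 = 9*13 + 3
  13 = 4*3 + 1
  3 = 3*1
so gcd(120, 13) = 1.
1 divides 89, so solutions exist.
Back-substitute for Bézout coefficients:
  1 = 13 - 4*3
  ... = 13*(37) + 120*(-4)
So 13*(37) ≡ 1 (mod 120); multiply by 89: a ≡ 3293 (mod 120).
Smallest nonnegative: a = 3293 mod 120 = 53.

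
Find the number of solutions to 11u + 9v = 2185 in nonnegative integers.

gcd(11, 9) = 1.
By Bézout, 11·(-4) + 9·(5) = 1.
One solution: (8, 233).
General: u = 8 + 9t, v = 233 - 11t.
u ≥ 0 ⇒ t ≥ 0; v ≥ 0 ⇒ t ≤ 21. So t ∈ [0, 21]: 22 solutions.

22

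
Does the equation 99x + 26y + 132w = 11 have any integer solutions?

yes

gcd(99, 26) = 1.
gcd(1, 132) = 1.
1 divides 11, so integer solutions exist.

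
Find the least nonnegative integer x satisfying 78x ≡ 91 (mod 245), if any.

gcd(245, 78) = 1  (245 = 3·78 + 11, 78 = 7·11 + 1, 11 = 11·1).
1 divides 91, so solutions exist.
Back-substituting, 78·(22) + 245·(-7) = 1.
So 78·(22) ≡ 1 (mod 245); multiply by 91: x ≡ 2002 (mod 245).
Smallest nonnegative: x = 2002 mod 245 = 42.

42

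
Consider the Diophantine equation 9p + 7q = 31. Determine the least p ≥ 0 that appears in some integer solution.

5

gcd(9, 7) = 1  (9 = 1×7 + 2, 7 = 3×2 + 1, 2 = 2×1).
1 divides 31, so solutions exist.
Back-substituting, 9×(-3) + 7×(4) = 1.
Scale by 31/1 = 31: (p₀, q₀) = (-93, 124).
General solution: p = -93 + 7t, q = 124 - 9t for integer t.
p ≥ 0: smallest is -93 mod 7 = 5 (at t = 14), with q = -2.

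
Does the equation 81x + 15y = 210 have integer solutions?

yes

gcd(81, 15) = 3  (81 = 5×15 + 6, 15 = 2×6 + 3, 6 = 2×3).
3 divides 210, so integer solutions exist.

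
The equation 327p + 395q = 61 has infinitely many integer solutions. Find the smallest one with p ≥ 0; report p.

63

gcd(395, 327) = 1.
1 divides 61, so solutions exist.
By Bézout, 327×(-122) + 395×(101) = 1.
Scale by 61/1 = 61: (p₀, q₀) = (-7442, 6161).
General solution: p = -7442 + 395t, q = 6161 - 327t for integer t.
p ≥ 0: smallest is -7442 mod 395 = 63 (at t = 19), with q = -52.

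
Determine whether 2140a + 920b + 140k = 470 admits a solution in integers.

no

gcd(2140, 920):
  2140 = 2*920 + 300
  920 = 3*300 + 20
  300 = 15*20
so gcd(2140, 920) = 20.
gcd(20, 140) = 20.
20 does not divide 470 (remainder 10), so no integer solutions.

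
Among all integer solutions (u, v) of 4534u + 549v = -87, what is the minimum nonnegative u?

444

gcd(4534, 549):
  4534 = 8×549 + 142
  549 = 3×142 + 123
  142 = 1×123 + 19
  123 = 6×19 + 9
  19 = 2×9 + 1
  9 = 9×1
so gcd(4534, 549) = 1.
1 divides -87, so solutions exist.
Back-substitute for Bézout coefficients:
  1 = 19 - 2×9
  ... = 4534×(58) + 549×(-479)
Scale by -87/1 = -87: (u₀, v₀) = (-5046, 41673).
General solution: u = -5046 + 549t, v = 41673 - 4534t for integer t.
u ≥ 0: smallest is -5046 mod 549 = 444 (at t = 10), with v = -3667.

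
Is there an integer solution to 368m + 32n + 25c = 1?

yes

gcd(368, 32):
  368 = 11×32 + 16
  32 = 2×16
so gcd(368, 32) = 16.
gcd(16, 25) = 1.
1 divides 1, so integer solutions exist.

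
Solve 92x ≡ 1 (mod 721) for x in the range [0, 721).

gcd(721, 92) = 1.
By Bézout, 92×(337) + 721×(-43) = 1.
So 92×337 ≡ 1 (mod 721), and 337 mod 721 = 337.

337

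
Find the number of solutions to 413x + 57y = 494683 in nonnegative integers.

gcd(413, 57):
  413 = 7×57 + 14
  57 = 4×14 + 1
  14 = 14×1
so gcd(413, 57) = 1.
Back-substitute for Bézout coefficients:
  1 = 57 - 4×14
  ... = 413×(-4) + 57×(29)
Scale by 494683: one solution is (-1978732, 14345807). Reduce x mod 57: (23, 8512).
General: x = 23 + 57t, y = 8512 - 413t.
x ≥ 0 ⇒ t ≥ 0; y ≥ 0 ⇒ t ≤ 20. So t ∈ [0, 20]: 21 solutions.

21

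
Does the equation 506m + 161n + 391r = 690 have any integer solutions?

gcd(506, 161) = 23  (506 = 3*161 + 23, 161 = 7*23).
gcd(23, 391) = 23.
23 divides 690, so integer solutions exist.

yes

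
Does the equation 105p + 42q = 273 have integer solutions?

gcd(105, 42) = 21.
21 divides 273, so integer solutions exist.

yes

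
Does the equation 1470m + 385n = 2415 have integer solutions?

yes

gcd(1470, 385):
  1470 = 3×385 + 315
  385 = 1×315 + 70
  315 = 4×70 + 35
  70 = 2×35
so gcd(1470, 385) = 35.
35 divides 2415, so integer solutions exist.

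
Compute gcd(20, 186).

2

gcd(186, 20):
  186 = 9·20 + 6
  20 = 3·6 + 2
  6 = 3·2
so gcd(186, 20) = 2.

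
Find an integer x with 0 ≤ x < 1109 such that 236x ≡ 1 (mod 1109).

578

gcd(1109, 236):
  1109 = 4*236 + 165
  236 = 1*165 + 71
  165 = 2*71 + 23
  71 = 3*23 + 2
  23 = 11*2 + 1
  2 = 2*1
so gcd(1109, 236) = 1.
Back-substitute for Bézout coefficients:
  1 = 23 - 11*2
  ... = 236*(-531) + 1109*(113)
So 236*-531 ≡ 1 (mod 1109), and -531 mod 1109 = 578.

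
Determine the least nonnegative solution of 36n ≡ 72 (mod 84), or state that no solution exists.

2

gcd(84, 36):
  84 = 2×36 + 12
  36 = 3×12
so gcd(84, 36) = 12.
12 divides 72, so solutions exist.
Back-substitute for Bézout coefficients:
  12 = 84 - 2×36
  ... = 36×(-2) + 84×(1)
So 36×(-2) ≡ 12 (mod 84); multiply by 6: n ≡ -12 (mod 7).
Smallest nonnegative: n = -12 mod 7 = 2.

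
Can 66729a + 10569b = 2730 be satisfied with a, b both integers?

yes

gcd(66729, 10569) = 39  (66729 = 6·10569 + 3315, 10569 = 3·3315 + 624, 3315 = 5·624 + 195, 624 = 3·195 + 39, 195 = 5·39).
39 divides 2730, so integer solutions exist.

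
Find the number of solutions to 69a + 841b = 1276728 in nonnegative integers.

22

gcd(841, 69) = 1  (841 = 12·69 + 13, 69 = 5·13 + 4, 13 = 3·4 + 1, 4 = 4·1).
Back-substituting, 69·(-195) + 841·(16) = 1.
Scale by 1276728: one solution is (-248961960, 20427648). Reduce a mod 841: (111, 1509).
General: a = 111 + 841t, b = 1509 - 69t.
a ≥ 0 ⇒ t ≥ 0; b ≥ 0 ⇒ t ≤ 21. So t ∈ [0, 21]: 22 solutions.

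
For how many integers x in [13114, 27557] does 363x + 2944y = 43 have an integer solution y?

5

gcd(2944, 363) = 1  (2944 = 8×363 + 40, 363 = 9×40 + 3, 40 = 13×3 + 1, 3 = 3×1).
Back-substituting, 363×(-957) + 2944×(118) = 1.
Scale by 43: particular solution (-41151, 5074); reduce x mod 2944: (65, -8).
General solution: x = 65 + 2944t, y = -8 - 363t for integer t.
13114 ≤ 65 + 2944t ≤ 27557 gives t ∈ [5, 9], which is 5 values.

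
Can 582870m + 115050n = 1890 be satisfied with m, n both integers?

yes

gcd(582870, 115050) = 30  (582870 = 5×115050 + 7620, 115050 = 15×7620 + 750, 7620 = 10×750 + 120, 750 = 6×120 + 30, 120 = 4×30).
30 divides 1890, so integer solutions exist.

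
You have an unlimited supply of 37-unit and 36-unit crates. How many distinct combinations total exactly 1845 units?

Need nonnegative integers with 37j + 36k = 1845.
gcd(37, 36) = 1, and 37·(1) + 36·(-1) = 1.
So (j₀, k₀) = (1845, -1845); general j = 1845 + 36t, k = -1845 - 37t.
j ≥ 0 ⇒ t ≥ -51; k ≥ 0 ⇒ t ≤ -50. That's 2 values of t.

2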